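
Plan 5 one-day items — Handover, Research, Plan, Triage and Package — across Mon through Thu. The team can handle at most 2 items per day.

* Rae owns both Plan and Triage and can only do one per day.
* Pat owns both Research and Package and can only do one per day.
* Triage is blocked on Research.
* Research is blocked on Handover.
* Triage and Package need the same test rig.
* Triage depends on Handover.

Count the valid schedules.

Splitting on Handover: it can be Mon (15), Tue (5). Listing each branch's schedules as (Research, Plan, Triage, Package):
Handover=Mon: (Tue,Mon,Wed,Thu) (Tue,Mon,Thu,Wed) (Tue,Tue,Wed,Mon) (Tue,Tue,Wed,Thu) (Tue,Tue,Thu,Mon) (Tue,Tue,Thu,Wed) (Tue,Wed,Thu,Mon) (Tue,Wed,Thu,Wed) (Tue,Thu,Wed,Mon) (Tue,Thu,Wed,Thu) (Wed,Mon,Thu,Tue) (Wed,Tue,Thu,Mon) (Wed,Tue,Thu,Tue) (Wed,Wed,Thu,Mon) (Wed,Wed,Thu,Tue) — 15.
Handover=Tue: (Wed,Mon,Thu,Mon) (Wed,Mon,Thu,Tue) (Wed,Tue,Thu,Mon) (Wed,Wed,Thu,Mon) (Wed,Wed,Thu,Tue) — 5.
Summing: 15 + 5 = 20.

20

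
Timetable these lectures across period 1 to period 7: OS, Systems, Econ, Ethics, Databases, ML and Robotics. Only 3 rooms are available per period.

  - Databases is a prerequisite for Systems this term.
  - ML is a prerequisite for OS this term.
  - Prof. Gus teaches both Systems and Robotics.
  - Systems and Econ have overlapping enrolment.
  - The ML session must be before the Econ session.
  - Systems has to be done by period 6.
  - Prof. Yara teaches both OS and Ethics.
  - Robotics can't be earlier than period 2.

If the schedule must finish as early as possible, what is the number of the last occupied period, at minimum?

3

The precedence chain requires at least 2 distinct periods.
With at most 3 per period and 7 lectures, at least 3 periods are needed.
3 works (last occupied period: period 3): for example Ethics=period 1, Databases=period 1, Systems=period 3, Econ=period 2, OS=period 2, ML=period 1, Robotics=period 2.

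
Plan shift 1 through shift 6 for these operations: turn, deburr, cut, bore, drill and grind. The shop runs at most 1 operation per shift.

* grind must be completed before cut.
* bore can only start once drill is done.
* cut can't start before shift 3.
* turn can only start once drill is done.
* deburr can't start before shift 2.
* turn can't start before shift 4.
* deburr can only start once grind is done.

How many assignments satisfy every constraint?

Splitting on turn: it can be shift 4 (16), shift 5 (17), shift 6 (17). Listing each branch's schedules as (deburr, cut, bore, drill, grind) by shift number:
turn=shift 4: (2,5,6,3,1) (2,6,5,3,1) (3,5,6,1,2) (3,5,6,2,1) (3,6,5,1,2) (3,6,5,2,1) (5,3,6,1,2) (5,3,6,2,1) (5,6,2,1,3) (5,6,3,1,2) (5,6,3,2,1) (6,3,5,1,2) (6,3,5,2,1) (6,5,2,1,3) (6,5,3,1,2) (6,5,3,2,1) — 16.
turn=shift 5: (2,3,6,4,1) (2,4,6,3,1) (2,6,4,3,1) (3,4,6,1,2) (3,4,6,2,1) (3,6,4,1,2) (3,6,4,2,1) (4,3,6,1,2) (4,3,6,2,1) (4,6,2,1,3) (4,6,3,1,2) (4,6,3,2,1) (6,3,4,1,2) (6,3,4,2,1) (6,4,2,1,3) (6,4,3,1,2) (6,4,3,2,1) — 17.
turn=shift 6: (2,3,5,4,1) (2,4,5,3,1) (2,5,4,3,1) (3,4,5,1,2) (3,4,5,2,1) (3,5,4,1,2) (3,5,4,2,1) (4,3,5,1,2) (4,3,5,2,1) (4,5,2,1,3) (4,5,3,1,2) (4,5,3,2,1) (5,3,4,1,2) (5,3,4,2,1) (5,4,2,1,3) (5,4,3,1,2) (5,4,3,2,1) — 17.
Summing: 16 + 17 + 17 = 50.

50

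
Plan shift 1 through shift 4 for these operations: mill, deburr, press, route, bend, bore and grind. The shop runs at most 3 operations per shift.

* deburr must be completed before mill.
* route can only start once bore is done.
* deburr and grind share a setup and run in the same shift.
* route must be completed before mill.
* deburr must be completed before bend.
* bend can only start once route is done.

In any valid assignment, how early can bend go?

shift 3

Precedence pushes bend to at least shift 3.
bend at shift 3 is achievable: deburr in shift 1; press in shift 2; mill in shift 3; route in shift 2; bore in shift 1; grind in shift 1; bend in shift 3.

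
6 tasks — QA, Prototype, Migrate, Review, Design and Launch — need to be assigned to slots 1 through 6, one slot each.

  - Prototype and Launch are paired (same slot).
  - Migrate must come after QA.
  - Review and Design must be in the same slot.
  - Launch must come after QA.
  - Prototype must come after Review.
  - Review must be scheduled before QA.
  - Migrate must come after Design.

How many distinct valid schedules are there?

Splitting on QA: it can be 2 (16), 3 (18), 4 (12), 5 (4). Listing each branch's schedules as (Prototype, Migrate, Review, Design, Launch):
QA=2: (3,3,1,1,3) (3,4,1,1,3) (3,5,1,1,3) (3,6,1,1,3) (4,3,1,1,4) (4,4,1,1,4) (4,5,1,1,4) (4,6,1,1,4) (5,3,1,1,5) (5,4,1,1,5) (5,5,1,1,5) (5,6,1,1,5) (6,3,1,1,6) (6,4,1,1,6) (6,5,1,1,6) (6,6,1,1,6) — 16.
QA=3: (4,4,1,1,4) (4,4,2,2,4) (4,5,1,1,4) (4,5,2,2,4) (4,6,1,1,4) (4,6,2,2,4) (5,4,1,1,5) (5,4,2,2,5) (5,5,1,1,5) (5,5,2,2,5) (5,6,1,1,5) (5,6,2,2,5) (6,4,1,1,6) (6,4,2,2,6) (6,5,1,1,6) (6,5,2,2,6) (6,6,1,1,6) (6,6,2,2,6) — 18.
QA=4: (5,5,1,1,5) (5,5,2,2,5) (5,5,3,3,5) (5,6,1,1,5) (5,6,2,2,5) (5,6,3,3,5) (6,5,1,1,6) (6,5,2,2,6) (6,5,3,3,6) (6,6,1,1,6) (6,6,2,2,6) (6,6,3,3,6) — 12.
QA=5: (6,6,1,1,6) (6,6,2,2,6) (6,6,3,3,6) (6,6,4,4,6) — 4.
Summing: 16 + 18 + 12 + 4 = 50.

50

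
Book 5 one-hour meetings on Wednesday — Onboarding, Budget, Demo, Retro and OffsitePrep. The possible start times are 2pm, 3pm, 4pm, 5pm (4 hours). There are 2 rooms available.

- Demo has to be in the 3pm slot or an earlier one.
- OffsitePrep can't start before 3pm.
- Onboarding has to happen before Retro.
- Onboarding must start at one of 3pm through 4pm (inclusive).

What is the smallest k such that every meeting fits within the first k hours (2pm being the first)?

The precedence chain requires at least 2 distinct hours.
With at most 2 per hour and 5 meetings, at least 3 hours are needed.
Propagating the time windows through the other constraints, Retro can't land before 4pm — that is hour 3 counting from 2pm — so the schedule must run through at least 3 hours.
3 works (last occupied hour: 4pm): for example OffsitePrep=3pm, Budget=2pm, Retro=4pm, Onboarding=3pm, Demo=2pm.

3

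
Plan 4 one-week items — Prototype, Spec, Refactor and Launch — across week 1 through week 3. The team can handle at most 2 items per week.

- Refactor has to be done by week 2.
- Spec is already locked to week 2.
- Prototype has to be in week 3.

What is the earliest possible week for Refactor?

Refactor's own window allows nothing later than week 2.
Refactor at week 1 is achievable: Prototype in week 3; Launch in week 1; Refactor in week 1; Spec in week 2.

week 1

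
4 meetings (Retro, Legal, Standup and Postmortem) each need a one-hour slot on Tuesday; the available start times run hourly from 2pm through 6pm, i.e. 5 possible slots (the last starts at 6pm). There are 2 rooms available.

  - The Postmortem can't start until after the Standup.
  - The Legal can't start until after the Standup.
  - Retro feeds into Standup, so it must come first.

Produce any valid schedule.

Standup in 3pm; Retro in 2pm; Postmortem in 4pm; Legal in 4pm

Checking: Retro(2pm) before Standup(3pm); Standup(3pm) before Legal(4pm); Standup(3pm) before Postmortem(4pm); max 2 per slot (cap 2).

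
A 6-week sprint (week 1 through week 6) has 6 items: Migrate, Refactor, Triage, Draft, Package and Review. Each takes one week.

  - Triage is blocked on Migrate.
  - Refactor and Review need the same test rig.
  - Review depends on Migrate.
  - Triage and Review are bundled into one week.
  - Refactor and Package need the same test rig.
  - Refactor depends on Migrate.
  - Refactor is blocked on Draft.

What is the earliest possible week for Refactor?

Precedence pushes Refactor to at least week 2.
Refactor at week 2 is achievable: Triage in week 3, Refactor in week 2, Migrate in week 1, Package in week 1, Review in week 3, Draft in week 1.

week 2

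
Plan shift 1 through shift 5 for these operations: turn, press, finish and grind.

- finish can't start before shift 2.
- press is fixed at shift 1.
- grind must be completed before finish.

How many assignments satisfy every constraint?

50

Splitting on turn: it can be shift 1 (10), shift 2 (10), shift 3 (10), shift 4 (10), shift 5 (10). Listing each branch's schedules as (press, finish, grind) by shift number:
turn=shift 1: (1,2,1) (1,3,1) (1,3,2) (1,4,1) (1,4,2) (1,4,3) (1,5,1) (1,5,2) (1,5,3) (1,5,4) — 10.
turn=shift 2: (1,2,1) (1,3,1) (1,3,2) (1,4,1) (1,4,2) (1,4,3) (1,5,1) (1,5,2) (1,5,3) (1,5,4) — 10.
turn=shift 3: (1,2,1) (1,3,1) (1,3,2) (1,4,1) (1,4,2) (1,4,3) (1,5,1) (1,5,2) (1,5,3) (1,5,4) — 10.
turn=shift 4: (1,2,1) (1,3,1) (1,3,2) (1,4,1) (1,4,2) (1,4,3) (1,5,1) (1,5,2) (1,5,3) (1,5,4) — 10.
turn=shift 5: (1,2,1) (1,3,1) (1,3,2) (1,4,1) (1,4,2) (1,4,3) (1,5,1) (1,5,2) (1,5,3) (1,5,4) — 10.
Summing: 10 + 10 + 10 + 10 + 10 = 50.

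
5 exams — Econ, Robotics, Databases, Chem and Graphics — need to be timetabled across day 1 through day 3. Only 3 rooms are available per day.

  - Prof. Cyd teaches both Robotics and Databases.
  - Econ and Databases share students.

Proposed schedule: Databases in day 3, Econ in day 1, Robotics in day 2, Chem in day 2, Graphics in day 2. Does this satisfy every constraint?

Valid

Econ and Databases share students — holds.
Only 3 rooms are available per day — holds.
Prof. Cyd teaches both Robotics and Databases — holds.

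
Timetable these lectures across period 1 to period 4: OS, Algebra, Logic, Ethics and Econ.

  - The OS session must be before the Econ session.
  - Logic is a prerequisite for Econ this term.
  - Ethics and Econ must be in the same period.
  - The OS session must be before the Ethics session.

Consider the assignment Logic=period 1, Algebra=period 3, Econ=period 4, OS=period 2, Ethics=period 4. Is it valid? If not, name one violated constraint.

Valid

Logic is a prerequisite for Econ this term — holds.
Ethics and Econ must be in the same period — holds.
The OS session must be before the Econ session — holds.
The OS session must be before the Ethics session — holds.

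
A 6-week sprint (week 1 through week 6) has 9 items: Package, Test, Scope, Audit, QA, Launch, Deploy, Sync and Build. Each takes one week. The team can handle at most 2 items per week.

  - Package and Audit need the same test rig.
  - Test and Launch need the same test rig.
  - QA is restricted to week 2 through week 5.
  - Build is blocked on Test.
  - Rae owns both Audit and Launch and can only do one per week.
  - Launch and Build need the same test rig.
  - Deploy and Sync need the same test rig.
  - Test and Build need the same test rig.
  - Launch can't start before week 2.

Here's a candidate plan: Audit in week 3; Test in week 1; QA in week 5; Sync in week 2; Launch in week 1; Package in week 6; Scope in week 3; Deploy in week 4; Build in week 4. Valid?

Package and Audit need the same test rig — holds.
Rae owns both Audit and Launch and can only do one per week — holds.
Launch can't start before week 2 — violated.
Test and Launch need the same test rig — violated.
The team can handle at most 2 items per week — holds.
Test and Build need the same test rig — holds.
Deploy and Sync need the same test rig — holds.
Build is blocked on Test — holds.
Launch and Build need the same test rig — holds.
QA is restricted to week 2 through week 5 — holds.

Invalid. Test and Launch need the same test rig.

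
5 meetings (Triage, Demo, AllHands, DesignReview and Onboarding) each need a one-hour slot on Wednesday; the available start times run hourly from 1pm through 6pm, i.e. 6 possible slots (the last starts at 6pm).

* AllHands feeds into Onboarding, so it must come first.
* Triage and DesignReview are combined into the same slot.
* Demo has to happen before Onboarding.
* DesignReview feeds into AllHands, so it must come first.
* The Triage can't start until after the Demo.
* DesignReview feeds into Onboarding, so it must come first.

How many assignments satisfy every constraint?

15

Splitting on Triage: it can be 2pm (6), 3pm (6), 4pm (3). Listing each branch's schedules as (Demo, AllHands, DesignReview, Onboarding):
Triage=2pm: (1pm,3pm,2pm,4pm) (1pm,3pm,2pm,5pm) (1pm,3pm,2pm,6pm) (1pm,4pm,2pm,5pm) (1pm,4pm,2pm,6pm) (1pm,5pm,2pm,6pm) — 6.
Triage=3pm: (1pm,4pm,3pm,5pm) (1pm,4pm,3pm,6pm) (1pm,5pm,3pm,6pm) (2pm,4pm,3pm,5pm) (2pm,4pm,3pm,6pm) (2pm,5pm,3pm,6pm) — 6.
Triage=4pm: (1pm,5pm,4pm,6pm) (2pm,5pm,4pm,6pm) (3pm,5pm,4pm,6pm) — 3.
Summing: 6 + 6 + 3 = 15.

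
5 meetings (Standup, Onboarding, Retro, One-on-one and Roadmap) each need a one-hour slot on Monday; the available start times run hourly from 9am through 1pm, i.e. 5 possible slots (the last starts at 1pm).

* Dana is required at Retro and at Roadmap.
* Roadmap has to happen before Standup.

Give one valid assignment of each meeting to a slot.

Retro=10am; Onboarding=9am; Roadmap=9am; One-on-one=9am; Standup=10am

Checking: Roadmap(9am) before Standup(10am); Retro(10am) != Roadmap(9am).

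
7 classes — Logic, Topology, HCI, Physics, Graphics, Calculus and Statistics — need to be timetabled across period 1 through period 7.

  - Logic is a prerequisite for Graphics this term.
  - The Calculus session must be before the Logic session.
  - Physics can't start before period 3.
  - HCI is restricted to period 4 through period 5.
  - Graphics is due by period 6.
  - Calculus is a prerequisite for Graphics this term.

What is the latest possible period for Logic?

period 5

Precedence pushes Logic to at least period 2; downstream work caps Logic at period 5.
Logic at period 5 is achievable: Physics in period 3; Graphics in period 6; Topology in period 1; Logic in period 5; HCI in period 4; Statistics in period 1; Calculus in period 1.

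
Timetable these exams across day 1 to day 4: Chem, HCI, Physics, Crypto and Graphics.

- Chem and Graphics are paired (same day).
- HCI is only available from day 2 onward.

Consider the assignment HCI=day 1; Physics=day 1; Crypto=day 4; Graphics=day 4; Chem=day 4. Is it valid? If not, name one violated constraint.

Invalid. HCI is only available from day 2 onward.

HCI is only available from day 2 onward — violated.
Chem and Graphics are paired (same day) — holds.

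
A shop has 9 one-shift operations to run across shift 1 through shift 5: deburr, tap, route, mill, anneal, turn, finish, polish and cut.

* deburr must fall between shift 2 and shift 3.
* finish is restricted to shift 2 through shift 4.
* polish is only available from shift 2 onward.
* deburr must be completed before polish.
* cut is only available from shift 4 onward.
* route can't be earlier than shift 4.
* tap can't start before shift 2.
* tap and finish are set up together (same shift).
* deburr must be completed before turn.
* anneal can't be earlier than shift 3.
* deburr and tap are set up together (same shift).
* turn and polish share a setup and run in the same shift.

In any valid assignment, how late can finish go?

shift 3

Finish is available from shift 2; finish's own window allows nothing later than shift 4; finish must be in the same shift as deburr, which can't be after shift 3, so finish is at most shift 3.
finish at shift 3 is achievable: tap=shift 3; route=shift 4; turn=shift 4; mill=shift 1; finish=shift 3; cut=shift 4; deburr=shift 3; anneal=shift 3; polish=shift 4.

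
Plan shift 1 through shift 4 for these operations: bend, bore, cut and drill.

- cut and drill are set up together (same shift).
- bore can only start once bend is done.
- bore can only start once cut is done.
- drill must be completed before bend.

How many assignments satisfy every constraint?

4

Enumerating: bend in shift 2; cut in shift 1; drill in shift 1; bore in shift 3 | drill=shift 1; bend=shift 2; bore=shift 4; cut=shift 1 | bend -> shift 3; cut -> shift 1; bore -> shift 4; drill -> shift 1 | cut -> shift 2, drill -> shift 2, bend -> shift 3, bore -> shift 4.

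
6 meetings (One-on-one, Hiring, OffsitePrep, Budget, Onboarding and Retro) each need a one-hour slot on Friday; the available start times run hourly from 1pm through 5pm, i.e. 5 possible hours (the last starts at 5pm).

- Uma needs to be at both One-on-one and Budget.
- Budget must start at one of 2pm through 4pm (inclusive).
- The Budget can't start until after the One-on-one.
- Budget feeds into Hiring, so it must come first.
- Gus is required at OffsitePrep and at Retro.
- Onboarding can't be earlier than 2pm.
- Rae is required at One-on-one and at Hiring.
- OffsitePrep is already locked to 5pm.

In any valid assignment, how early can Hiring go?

Precedence pushes Hiring to at least 3pm.
Hiring at 3pm is achievable: OffsitePrep -> 5pm; Retro -> 1pm; Budget -> 2pm; Onboarding -> 2pm; One-on-one -> 1pm; Hiring -> 3pm.

3pm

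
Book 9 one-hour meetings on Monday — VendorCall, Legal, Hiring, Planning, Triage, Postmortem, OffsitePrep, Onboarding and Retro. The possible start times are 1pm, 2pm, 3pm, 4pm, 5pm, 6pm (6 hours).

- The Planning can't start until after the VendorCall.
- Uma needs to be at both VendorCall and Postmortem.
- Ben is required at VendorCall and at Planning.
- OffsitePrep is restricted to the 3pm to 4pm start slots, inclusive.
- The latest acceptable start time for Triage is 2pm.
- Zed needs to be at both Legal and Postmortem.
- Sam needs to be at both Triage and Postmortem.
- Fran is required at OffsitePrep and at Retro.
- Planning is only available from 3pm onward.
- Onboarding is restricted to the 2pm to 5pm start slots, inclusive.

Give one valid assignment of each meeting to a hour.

VendorCall -> 1pm, Triage -> 1pm, OffsitePrep -> 3pm, Retro -> 1pm, Postmortem -> 2pm, Planning -> 3pm, Legal -> 1pm, Hiring -> 1pm, Onboarding -> 2pm

Checking: VendorCall(1pm) before Planning(3pm); VendorCall(1pm) != Postmortem(2pm); Triage(1pm) != Postmortem(2pm); VendorCall(1pm) != Planning(3pm); OffsitePrep(3pm) != Retro(1pm); Legal(1pm) != Postmortem(2pm); Onboarding=2pm in [2pm,5pm]; Triage=1pm in [1pm,2pm]; OffsitePrep=3pm in [3pm,4pm]; Planning=3pm in [3pm,6pm].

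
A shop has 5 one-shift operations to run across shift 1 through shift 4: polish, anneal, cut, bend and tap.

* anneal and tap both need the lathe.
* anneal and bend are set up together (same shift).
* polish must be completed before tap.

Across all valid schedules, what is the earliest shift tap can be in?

shift 2

Precedence pushes tap to at least shift 2.
tap at shift 2 is achievable: polish -> shift 1, tap -> shift 2, cut -> shift 1, anneal -> shift 1, bend -> shift 1.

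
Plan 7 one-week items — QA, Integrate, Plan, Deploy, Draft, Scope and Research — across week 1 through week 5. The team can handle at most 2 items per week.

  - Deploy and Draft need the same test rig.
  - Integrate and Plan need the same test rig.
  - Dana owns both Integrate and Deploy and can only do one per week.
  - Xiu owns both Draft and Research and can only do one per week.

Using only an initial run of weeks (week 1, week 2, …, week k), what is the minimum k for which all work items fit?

4

With at most 2 per week and 7 work items, at least 4 weeks are needed.
4 works (last occupied week: week 4): for example Integrate -> week 1, Scope -> week 3, Deploy -> week 2, Research -> week 4, Plan -> week 2, Draft -> week 3, QA -> week 1.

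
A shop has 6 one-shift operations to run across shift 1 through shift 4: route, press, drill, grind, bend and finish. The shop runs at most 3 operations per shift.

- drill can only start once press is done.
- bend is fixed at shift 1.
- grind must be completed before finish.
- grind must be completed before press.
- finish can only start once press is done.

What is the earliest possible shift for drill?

shift 3

Precedence pushes drill to at least shift 3.
drill at shift 3 is achievable: route in shift 1, grind in shift 1, drill in shift 3, finish in shift 3, bend in shift 1, press in shift 2.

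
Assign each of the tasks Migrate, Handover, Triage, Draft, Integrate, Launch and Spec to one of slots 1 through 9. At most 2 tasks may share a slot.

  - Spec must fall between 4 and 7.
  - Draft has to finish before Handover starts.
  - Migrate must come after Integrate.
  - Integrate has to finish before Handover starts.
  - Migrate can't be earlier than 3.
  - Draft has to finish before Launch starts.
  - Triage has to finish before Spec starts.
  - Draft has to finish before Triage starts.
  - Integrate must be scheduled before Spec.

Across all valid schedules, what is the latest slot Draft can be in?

Downstream work caps Draft at 5.
Draft at 5 is achievable: Launch -> 7; Spec -> 7; Migrate -> 3; Draft -> 5; Integrate -> 1; Triage -> 6; Handover -> 6.

5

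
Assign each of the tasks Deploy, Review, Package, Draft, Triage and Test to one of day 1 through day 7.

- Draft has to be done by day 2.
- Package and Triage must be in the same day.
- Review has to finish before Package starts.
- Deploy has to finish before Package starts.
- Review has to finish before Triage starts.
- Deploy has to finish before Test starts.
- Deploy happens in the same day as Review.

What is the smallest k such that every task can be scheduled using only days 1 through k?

2 days

The precedence chain requires at least 2 distinct days.
2 works (last occupied day: day 2): for example Draft=day 1; Package=day 2; Review=day 1; Deploy=day 1; Test=day 2; Triage=day 2.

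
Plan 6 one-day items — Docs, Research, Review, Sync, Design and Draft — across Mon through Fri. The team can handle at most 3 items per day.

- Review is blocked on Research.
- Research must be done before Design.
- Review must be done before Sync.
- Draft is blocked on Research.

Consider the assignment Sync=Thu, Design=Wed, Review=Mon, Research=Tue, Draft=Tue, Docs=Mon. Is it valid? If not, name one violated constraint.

Invalid. Review is blocked on Research.

The team can handle at most 3 items per day — holds.
Draft is blocked on Research — violated.
Review is blocked on Research — violated.
Research must be done before Design — holds.
Review must be done before Sync — holds.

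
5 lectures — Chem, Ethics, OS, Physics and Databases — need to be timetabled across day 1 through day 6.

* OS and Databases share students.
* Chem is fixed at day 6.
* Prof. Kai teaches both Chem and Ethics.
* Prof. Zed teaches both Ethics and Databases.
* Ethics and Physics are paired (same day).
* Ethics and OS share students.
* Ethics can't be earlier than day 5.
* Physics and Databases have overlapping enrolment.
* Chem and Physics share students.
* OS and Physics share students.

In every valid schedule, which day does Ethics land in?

Ethics's window is day 5–day 6.
Chem is fixed at day 6, and Ethics can't share a day with Chem.
So Ethics must be day 5.

day 5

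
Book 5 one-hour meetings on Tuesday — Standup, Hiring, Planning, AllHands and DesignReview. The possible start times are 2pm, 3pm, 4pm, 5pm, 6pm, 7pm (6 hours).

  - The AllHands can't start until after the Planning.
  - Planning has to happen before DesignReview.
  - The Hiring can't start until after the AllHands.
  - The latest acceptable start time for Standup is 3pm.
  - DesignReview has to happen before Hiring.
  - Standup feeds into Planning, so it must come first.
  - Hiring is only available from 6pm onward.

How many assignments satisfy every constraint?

25

Splitting on Standup: it can be 2pm (19), 3pm (6). Listing each branch's schedules as (Hiring, Planning, AllHands, DesignReview):
Standup=2pm: (6pm,3pm,4pm,4pm) (6pm,3pm,4pm,5pm) (6pm,3pm,5pm,4pm) (6pm,3pm,5pm,5pm) (6pm,4pm,5pm,5pm) (7pm,3pm,4pm,4pm) (7pm,3pm,4pm,5pm) (7pm,3pm,4pm,6pm) (7pm,3pm,5pm,4pm) (7pm,3pm,5pm,5pm) (7pm,3pm,5pm,6pm) (7pm,3pm,6pm,4pm) (7pm,3pm,6pm,5pm) (7pm,3pm,6pm,6pm) (7pm,4pm,5pm,5pm) (7pm,4pm,5pm,6pm) (7pm,4pm,6pm,5pm) (7pm,4pm,6pm,6pm) (7pm,5pm,6pm,6pm) — 19.
Standup=3pm: (6pm,4pm,5pm,5pm) (7pm,4pm,5pm,5pm) (7pm,4pm,5pm,6pm) (7pm,4pm,6pm,5pm) (7pm,4pm,6pm,6pm) (7pm,5pm,6pm,6pm) — 6.
Summing: 19 + 6 = 25.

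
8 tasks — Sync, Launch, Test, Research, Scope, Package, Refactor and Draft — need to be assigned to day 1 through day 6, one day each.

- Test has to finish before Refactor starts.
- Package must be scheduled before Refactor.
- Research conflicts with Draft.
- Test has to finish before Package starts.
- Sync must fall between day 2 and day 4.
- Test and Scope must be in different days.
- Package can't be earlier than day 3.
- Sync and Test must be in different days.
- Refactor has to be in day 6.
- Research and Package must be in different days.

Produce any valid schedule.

Scope -> day 2, Research -> day 1, Package -> day 3, Launch -> day 1, Draft -> day 2, Test -> day 1, Sync -> day 2, Refactor -> day 6

Checking: Test(day 1) before Package(day 3); Package(day 3) before Refactor(day 6); Test(day 1) before Refactor(day 6); Test(day 1) != Scope(day 2); Sync(day 2) != Test(day 1); Research(day 1) != Package(day 3); Research(day 1) != Draft(day 2); Refactor=day 6 in [day 6,day 6]; Package=day 3 in [day 3,day 6]; Sync=day 2 in [day 2,day 4].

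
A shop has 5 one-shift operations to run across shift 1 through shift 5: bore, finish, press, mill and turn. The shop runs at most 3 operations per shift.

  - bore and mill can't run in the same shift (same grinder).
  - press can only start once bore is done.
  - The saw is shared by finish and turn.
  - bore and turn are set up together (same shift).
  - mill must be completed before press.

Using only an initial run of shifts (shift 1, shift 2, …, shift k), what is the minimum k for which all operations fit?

The precedence chain requires at least 2 distinct shifts.
With at most 3 per shift and 5 operations, at least 2 shifts are needed.
Could 2 shifts be enough, i.e. nothing placed later than shift 2? No: press must come after bore (at shift 1 or later) → {shift 2}; bore must come before press (at shift 2 or earlier) → {shift 1}; mill must come before press (at shift 2 or earlier) → {shift 1}; mill can't share with bore (shift 1) → nothing is left.
So 2 shifts is not enough.
3 works (last occupied shift: shift 3): for example turn -> shift 1; press -> shift 3; bore -> shift 1; finish -> shift 2; mill -> shift 2.

3 shifts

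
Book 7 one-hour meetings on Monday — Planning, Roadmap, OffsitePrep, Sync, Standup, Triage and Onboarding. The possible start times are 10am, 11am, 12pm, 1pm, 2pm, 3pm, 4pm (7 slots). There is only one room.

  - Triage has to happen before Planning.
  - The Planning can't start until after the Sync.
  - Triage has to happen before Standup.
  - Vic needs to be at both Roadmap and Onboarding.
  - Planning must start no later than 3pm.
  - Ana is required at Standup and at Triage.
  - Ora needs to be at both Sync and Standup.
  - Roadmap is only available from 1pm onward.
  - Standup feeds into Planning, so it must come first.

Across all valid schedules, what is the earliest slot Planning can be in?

Precedence pushes Planning to at least 12pm; Planning's own window allows nothing later than 3pm.
Planning at 1pm is achievable: Onboarding -> 4pm; Triage -> 10am; Sync -> 12pm; Planning -> 1pm; OffsitePrep -> 3pm; Standup -> 11am; Roadmap -> 2pm.
Nothing earlier works — the conflict and capacity constraints rule out every slot before 1pm.

1pm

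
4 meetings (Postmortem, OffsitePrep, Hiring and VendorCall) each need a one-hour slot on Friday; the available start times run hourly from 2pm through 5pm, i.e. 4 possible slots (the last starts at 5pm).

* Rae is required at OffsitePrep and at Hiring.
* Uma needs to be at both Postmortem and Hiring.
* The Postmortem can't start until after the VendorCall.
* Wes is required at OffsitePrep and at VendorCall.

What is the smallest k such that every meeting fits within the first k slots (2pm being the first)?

2

The precedence chain requires at least 2 distinct slots.
2 works (last occupied slot: 3pm): for example VendorCall in 2pm, Postmortem in 3pm, Hiring in 2pm, OffsitePrep in 3pm.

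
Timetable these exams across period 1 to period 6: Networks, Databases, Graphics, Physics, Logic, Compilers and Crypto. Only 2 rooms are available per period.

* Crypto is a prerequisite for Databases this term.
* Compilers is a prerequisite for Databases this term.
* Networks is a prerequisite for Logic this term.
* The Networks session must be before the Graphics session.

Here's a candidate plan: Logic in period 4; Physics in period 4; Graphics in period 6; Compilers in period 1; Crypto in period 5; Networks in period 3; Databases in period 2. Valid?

No. Crypto is a prerequisite for Databases this term is not satisfied.

Networks is a prerequisite for Logic this term — holds.
Only 2 rooms are available per period — holds.
Compilers is a prerequisite for Databases this term — holds.
The Networks session must be before the Graphics session — holds.
Crypto is a prerequisite for Databases this term — violated.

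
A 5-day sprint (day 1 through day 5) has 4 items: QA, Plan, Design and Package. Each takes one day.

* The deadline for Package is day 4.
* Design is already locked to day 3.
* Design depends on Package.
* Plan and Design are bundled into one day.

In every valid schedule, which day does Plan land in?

Plan must be in the same day as Design, which can't be before day 3, so Plan is at least day 3; Plan must be in the same day as Design, which can't be after day 3, so Plan is at most day 3.
So Plan is pinned to day 3.

day 3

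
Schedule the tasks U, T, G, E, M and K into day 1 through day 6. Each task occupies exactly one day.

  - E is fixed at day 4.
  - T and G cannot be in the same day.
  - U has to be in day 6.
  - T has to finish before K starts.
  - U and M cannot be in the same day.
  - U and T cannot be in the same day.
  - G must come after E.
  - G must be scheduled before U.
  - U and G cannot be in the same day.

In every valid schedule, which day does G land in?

day 5

E is fixed at day 4 and must come before G, so G is at least day 5.
U is fixed at day 6 and must come after G, so G is at most day 5.
So G must be day 5.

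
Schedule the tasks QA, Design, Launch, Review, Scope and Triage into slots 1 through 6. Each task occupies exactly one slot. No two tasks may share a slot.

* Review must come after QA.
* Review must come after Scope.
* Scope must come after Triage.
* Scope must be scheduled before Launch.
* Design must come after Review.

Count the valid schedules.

10

Splitting on QA: it can be 1 (3), 2 (3), 3 (3), 4 (1). Listing each branch's schedules as (Design, Launch, Review, Scope, Triage):
QA=1: (5,6,4,3,2) (6,4,5,3,2) (6,5,4,3,2) — 3.
QA=2: (5,6,4,3,1) (6,4,5,3,1) (6,5,4,3,1) — 3.
QA=3: (5,6,4,2,1) (6,4,5,2,1) (6,5,4,2,1) — 3.
QA=4: (6,3,5,2,1) — 1.
Summing: 3 + 3 + 3 + 1 = 10.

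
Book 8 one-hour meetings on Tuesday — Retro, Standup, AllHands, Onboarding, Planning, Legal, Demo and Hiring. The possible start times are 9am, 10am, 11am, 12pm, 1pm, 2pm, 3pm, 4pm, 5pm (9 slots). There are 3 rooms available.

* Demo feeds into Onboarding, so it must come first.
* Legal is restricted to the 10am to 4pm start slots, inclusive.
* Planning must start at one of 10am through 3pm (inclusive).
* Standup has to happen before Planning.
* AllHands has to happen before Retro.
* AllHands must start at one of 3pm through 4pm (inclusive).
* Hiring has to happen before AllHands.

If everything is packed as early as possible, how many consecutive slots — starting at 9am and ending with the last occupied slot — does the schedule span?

The precedence chain requires at least 3 distinct slots.
With at most 3 per slot and 8 meetings, at least 3 slots are needed.
Propagating the time windows through the other constraints, Retro can't land before 4pm — that is slot 8 counting from 9am — so the schedule must run through at least 8 slots.
8 works (last occupied slot: 4pm): for example Hiring=9am, Retro=4pm, Demo=9am, Legal=10am, Planning=10am, Standup=9am, AllHands=3pm, Onboarding=10am.

8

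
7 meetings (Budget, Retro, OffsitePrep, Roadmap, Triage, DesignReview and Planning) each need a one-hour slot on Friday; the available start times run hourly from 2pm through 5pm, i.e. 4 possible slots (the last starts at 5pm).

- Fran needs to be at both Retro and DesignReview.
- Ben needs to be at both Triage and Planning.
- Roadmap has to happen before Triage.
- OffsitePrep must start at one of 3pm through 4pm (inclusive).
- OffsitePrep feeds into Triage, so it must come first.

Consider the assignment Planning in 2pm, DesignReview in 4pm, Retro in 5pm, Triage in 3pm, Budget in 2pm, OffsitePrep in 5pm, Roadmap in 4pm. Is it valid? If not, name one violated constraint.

No — it violates: OffsitePrep feeds into Triage, so it must come first

Roadmap has to happen before Triage — violated.
OffsitePrep must start at one of 3pm through 4pm (inclusive) — violated.
Fran needs to be at both Retro and DesignReview — holds.
Ben needs to be at both Triage and Planning — holds.
OffsitePrep feeds into Triage, so it must come first — violated.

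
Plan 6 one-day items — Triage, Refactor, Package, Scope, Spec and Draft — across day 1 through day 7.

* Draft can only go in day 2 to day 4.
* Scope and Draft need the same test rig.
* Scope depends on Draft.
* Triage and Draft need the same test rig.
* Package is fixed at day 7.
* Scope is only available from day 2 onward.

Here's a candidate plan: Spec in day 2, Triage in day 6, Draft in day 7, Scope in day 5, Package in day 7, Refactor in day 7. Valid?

No. Draft can only go in day 2 to day 4 is not satisfied.

Triage and Draft need the same test rig — holds.
Scope and Draft need the same test rig — holds.
Package is fixed at day 7 — holds.
Scope depends on Draft — violated.
Scope is only available from day 2 onward — holds.
Draft can only go in day 2 to day 4 — violated.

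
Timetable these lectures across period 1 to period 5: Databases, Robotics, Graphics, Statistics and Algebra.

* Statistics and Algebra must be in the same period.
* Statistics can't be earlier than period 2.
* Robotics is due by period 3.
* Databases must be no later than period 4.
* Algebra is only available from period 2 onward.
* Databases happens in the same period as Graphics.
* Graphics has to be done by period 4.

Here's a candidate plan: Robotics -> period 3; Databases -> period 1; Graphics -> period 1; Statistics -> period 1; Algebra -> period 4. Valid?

Invalid. Statistics can't be earlier than period 2.

Graphics has to be done by period 4 — holds.
Statistics and Algebra must be in the same period — violated.
Statistics can't be earlier than period 2 — violated.
Algebra is only available from period 2 onward — holds.
Robotics is due by period 3 — holds.
Databases must be no later than period 4 — holds.
Databases happens in the same period as Graphics — holds.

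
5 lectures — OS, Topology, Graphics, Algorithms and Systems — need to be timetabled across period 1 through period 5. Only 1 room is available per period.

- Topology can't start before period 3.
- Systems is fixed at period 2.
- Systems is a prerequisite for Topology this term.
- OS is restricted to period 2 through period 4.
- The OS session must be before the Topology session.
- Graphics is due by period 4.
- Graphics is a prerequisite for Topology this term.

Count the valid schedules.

Splitting on OS: it can be period 3 (3), period 4 (2). Listing each branch's schedules as (Topology, Graphics, Algorithms, Systems) by period number:
OS=period 3: (4,1,5,2) (5,1,4,2) (5,4,1,2) — 3.
OS=period 4: (5,1,3,2) (5,3,1,2) — 2.
Summing: 3 + 2 = 5.

5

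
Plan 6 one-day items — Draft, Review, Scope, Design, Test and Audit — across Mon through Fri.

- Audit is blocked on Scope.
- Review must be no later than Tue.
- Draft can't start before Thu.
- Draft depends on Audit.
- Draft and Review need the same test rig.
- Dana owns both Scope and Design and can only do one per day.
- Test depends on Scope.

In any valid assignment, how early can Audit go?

Tue

Precedence pushes Audit to at least Tue; downstream work caps Audit at Thu.
Audit at Tue is achievable: Scope=Mon, Review=Mon, Draft=Thu, Design=Tue, Test=Tue, Audit=Tue.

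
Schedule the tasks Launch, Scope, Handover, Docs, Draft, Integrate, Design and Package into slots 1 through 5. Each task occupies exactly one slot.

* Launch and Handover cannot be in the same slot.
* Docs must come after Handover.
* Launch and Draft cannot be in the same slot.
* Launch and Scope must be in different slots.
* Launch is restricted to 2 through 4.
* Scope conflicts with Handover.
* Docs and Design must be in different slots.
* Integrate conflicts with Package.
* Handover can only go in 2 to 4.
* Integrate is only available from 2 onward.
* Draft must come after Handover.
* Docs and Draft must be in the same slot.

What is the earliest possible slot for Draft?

3

Precedence pushes Draft to at least 3.
Draft at 3 is achievable: Scope in 1, Docs in 3, Package in 1, Draft in 3, Launch in 4, Handover in 2, Design in 1, Integrate in 2.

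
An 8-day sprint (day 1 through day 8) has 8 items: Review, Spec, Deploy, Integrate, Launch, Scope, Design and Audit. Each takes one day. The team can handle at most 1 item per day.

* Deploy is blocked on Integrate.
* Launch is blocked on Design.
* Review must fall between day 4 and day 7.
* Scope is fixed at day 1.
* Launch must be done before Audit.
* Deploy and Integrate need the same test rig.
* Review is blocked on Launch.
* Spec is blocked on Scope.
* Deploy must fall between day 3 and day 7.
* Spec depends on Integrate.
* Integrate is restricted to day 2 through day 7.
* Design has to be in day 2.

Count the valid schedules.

Splitting on Review: it can be day 4 (5), day 5 (9), day 6 (12), day 7 (14). Listing each branch's schedules as (Spec, Deploy, Integrate, Launch, Scope, Design, Audit) by day number:
Review=day 4: (6,7,5,3,1,2,8) (7,6,5,3,1,2,8) (8,6,5,3,1,2,7) (8,7,5,3,1,2,6) (8,7,6,3,1,2,5) — 5.
Review=day 5: (6,7,3,4,1,2,8) (6,7,4,3,1,2,8) (7,6,3,4,1,2,8) (7,6,4,3,1,2,8) (8,6,3,4,1,2,7) (8,6,4,3,1,2,7) (8,7,3,4,1,2,6) (8,7,4,3,1,2,6) (8,7,6,3,1,2,4) — 9.
Review=day 6: (4,7,3,5,1,2,8) (5,7,3,4,1,2,8) (5,7,4,3,1,2,8) (7,4,3,5,1,2,8) (7,5,3,4,1,2,8) (7,5,4,3,1,2,8) (8,4,3,5,1,2,7) (8,5,3,4,1,2,7) (8,5,4,3,1,2,7) (8,7,3,4,1,2,5) (8,7,4,3,1,2,5) (8,7,5,3,1,2,4) — 12.
Review=day 7: (4,5,3,6,1,2,8) (4,6,3,5,1,2,8) (5,4,3,6,1,2,8) (5,6,3,4,1,2,8) (5,6,4,3,1,2,8) (6,4,3,5,1,2,8) (6,5,3,4,1,2,8) (6,5,4,3,1,2,8) (8,4,3,5,1,2,6) (8,5,3,4,1,2,6) (8,5,4,3,1,2,6) (8,6,3,4,1,2,5) (8,6,4,3,1,2,5) (8,6,5,3,1,2,4) — 14.
Summing: 5 + 9 + 12 + 14 = 40.

40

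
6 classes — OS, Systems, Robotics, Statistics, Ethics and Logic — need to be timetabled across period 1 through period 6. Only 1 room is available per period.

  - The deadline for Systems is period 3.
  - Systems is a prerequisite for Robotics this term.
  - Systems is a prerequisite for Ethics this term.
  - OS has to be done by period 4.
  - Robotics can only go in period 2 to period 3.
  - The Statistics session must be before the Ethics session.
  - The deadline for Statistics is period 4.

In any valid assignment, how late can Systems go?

Systems's own window allows nothing later than period 3; downstream work caps Systems at period 2.
Systems at period 2 is achievable: Logic=period 6; Systems=period 2; Ethics=period 5; OS=period 4; Statistics=period 1; Robotics=period 3.

period 2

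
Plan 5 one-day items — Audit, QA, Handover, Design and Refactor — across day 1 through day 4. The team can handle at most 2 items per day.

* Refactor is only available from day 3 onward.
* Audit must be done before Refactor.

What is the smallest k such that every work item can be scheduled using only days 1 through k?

The precedence chain requires at least 2 distinct days.
With at most 2 per day and 5 work items, at least 3 days are needed.
Refactor can't be placed before day 3, so the schedule must run through at least day 3.
3 works (last occupied day: day 3): for example Audit -> day 1, QA -> day 1, Refactor -> day 3, Handover -> day 2, Design -> day 2.

3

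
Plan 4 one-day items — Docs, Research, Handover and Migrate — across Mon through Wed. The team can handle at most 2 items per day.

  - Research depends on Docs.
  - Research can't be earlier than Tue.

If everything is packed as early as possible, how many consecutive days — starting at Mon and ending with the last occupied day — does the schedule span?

2

The precedence chain requires at least 2 distinct days.
With at most 2 per day and 4 tasks, at least 2 days are needed.
2 works (last occupied day: Tue): for example Handover in Mon; Research in Tue; Migrate in Tue; Docs in Mon.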